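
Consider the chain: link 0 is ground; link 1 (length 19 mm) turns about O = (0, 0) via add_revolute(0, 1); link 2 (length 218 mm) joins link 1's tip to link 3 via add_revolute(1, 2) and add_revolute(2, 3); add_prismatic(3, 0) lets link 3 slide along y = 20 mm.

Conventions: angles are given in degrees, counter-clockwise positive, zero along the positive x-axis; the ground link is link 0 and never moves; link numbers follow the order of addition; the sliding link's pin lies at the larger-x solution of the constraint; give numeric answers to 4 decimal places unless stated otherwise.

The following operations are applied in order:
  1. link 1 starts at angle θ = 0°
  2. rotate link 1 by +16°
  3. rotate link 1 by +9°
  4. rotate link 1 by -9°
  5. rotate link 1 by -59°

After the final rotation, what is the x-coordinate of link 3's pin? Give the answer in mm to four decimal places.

geometry: r = 19 mm, L = 218 mm, e = 20 mm; θ starts at 0°
rotate link 1 by +16°: θ ← 0° +16° = 16°
rotate link 1 by +9°: θ ← 16° +9° = 25°
rotate link 1 by -9°: θ ← 25° -9° = 16°
rotate link 1 by -59°: θ ← 16° -59° = -43°
crank pin P = (r cos θ, r sin θ) = (13.895720, -12.957969)
h = r sin θ − e = -12.957969 − 20 = -32.957969
x = r cos θ + √(L² − h²) = 13.895720 + 215.494251 = 229.389972

229.3900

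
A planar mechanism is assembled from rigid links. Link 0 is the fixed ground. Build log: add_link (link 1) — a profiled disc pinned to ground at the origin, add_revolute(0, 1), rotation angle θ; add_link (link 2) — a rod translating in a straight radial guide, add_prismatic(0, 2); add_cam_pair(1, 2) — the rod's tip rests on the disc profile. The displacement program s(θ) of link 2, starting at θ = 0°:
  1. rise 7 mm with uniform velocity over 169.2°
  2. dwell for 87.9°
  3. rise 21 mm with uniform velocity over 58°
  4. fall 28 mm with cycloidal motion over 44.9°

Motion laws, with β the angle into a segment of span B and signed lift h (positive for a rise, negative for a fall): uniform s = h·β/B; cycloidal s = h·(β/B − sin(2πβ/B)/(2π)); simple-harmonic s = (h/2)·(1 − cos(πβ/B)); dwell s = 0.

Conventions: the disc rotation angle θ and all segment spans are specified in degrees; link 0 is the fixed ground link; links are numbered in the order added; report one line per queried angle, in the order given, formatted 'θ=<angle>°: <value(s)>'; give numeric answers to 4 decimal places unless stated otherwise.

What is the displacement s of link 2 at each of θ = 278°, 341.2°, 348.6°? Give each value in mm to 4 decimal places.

seg 1 [0°–169.2°] uniform, h=7: full span → s += 7 → s = 7.0000
seg 2 [169.2°–257.1°] dwell: s stays 7.0000
seg 3 [257.1°–315.1°] uniform, h=21: θ=278° here. β=20.9, B=58. 21·20.9/58 = 7.5672 → s = 14.5672
seg 3 [257.1°–315.1°] uniform, h=21: full span → s += 21 → s = 28.0000
seg 4 [315.1°–360°] cycloidal, h=-28: θ=341.2° here. β=26.1, B=44.9. -28·(0.5813 − sin(2π·0.5813)/(2π)) = -18.4547 → s = 9.5453
seg 4 [315.1°–360°] cycloidal, h=-28: θ=348.6° here. β=33.5, B=44.9. -28·(0.7461 − sin(2π·0.7461)/(2π)) = -25.3459 → s = 2.6541

θ=278°: 14.5672
θ=341.2°: 9.5453
θ=348.6°: 2.6541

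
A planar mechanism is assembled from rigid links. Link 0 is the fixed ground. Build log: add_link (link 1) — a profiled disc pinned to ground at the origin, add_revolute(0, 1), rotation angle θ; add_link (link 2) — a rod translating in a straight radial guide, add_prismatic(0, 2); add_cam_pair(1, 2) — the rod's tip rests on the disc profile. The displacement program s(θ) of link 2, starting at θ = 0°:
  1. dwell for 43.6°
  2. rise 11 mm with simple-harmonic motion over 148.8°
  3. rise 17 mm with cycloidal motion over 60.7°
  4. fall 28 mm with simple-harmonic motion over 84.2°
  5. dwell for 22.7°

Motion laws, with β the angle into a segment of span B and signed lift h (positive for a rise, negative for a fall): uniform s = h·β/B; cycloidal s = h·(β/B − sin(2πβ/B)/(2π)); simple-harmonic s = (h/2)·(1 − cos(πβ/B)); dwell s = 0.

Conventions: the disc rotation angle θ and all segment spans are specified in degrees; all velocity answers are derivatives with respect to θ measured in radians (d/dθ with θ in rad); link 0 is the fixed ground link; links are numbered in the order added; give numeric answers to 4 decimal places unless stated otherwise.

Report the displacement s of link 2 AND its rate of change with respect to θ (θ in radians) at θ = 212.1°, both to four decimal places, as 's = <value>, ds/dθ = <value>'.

seg 1 [0°–43.6°] dwell: s stays 0.0000
seg 2 [43.6°–192.4°] simple-harmonic, h=11: full span → s += 11 → s = 11.0000
seg 3 [192.4°–253.1°] cycloidal, h=17: θ=212.1° here. β=19.7, B=60.7. 17·(0.3245 − sin(2π·0.3245)/(2π)) = 3.1031 → s = 14.1031
velocity in seg [192.4°–253.1°] (cycloidal), θ in radians: β = 19.7° = 0.3438 rad, B = 60.7° = 1.0594 rad; ds/dθ = (h/B)(1 − cos(2πβ/B)) = (17/1.0594)(1 − cos(2π·0.3245)) = 23.290866 mm/rad

s = 14.1031, ds/dθ = 23.2909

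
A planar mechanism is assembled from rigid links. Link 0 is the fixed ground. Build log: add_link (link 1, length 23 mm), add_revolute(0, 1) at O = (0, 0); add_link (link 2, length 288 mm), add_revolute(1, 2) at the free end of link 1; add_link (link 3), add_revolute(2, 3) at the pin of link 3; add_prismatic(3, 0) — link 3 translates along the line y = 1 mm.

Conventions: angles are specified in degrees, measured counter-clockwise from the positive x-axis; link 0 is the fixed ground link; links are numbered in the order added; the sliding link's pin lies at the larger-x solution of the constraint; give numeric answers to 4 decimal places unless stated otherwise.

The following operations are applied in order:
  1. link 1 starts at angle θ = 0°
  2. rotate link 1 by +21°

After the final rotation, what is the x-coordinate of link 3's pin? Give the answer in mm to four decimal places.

geometry: r = 23 mm, L = 288 mm, e = 1 mm; θ starts at 0°
rotate link 1 by +21°: θ ← 0° +21° = 21°
crank pin P = (r cos θ, r sin θ) = (21.472350, 8.242463)
h = r sin θ − e = 8.242463 − 1 = 7.242463
x = r cos θ + √(L² − h²) = 21.472350 + 287.908921 = 309.381271

309.3813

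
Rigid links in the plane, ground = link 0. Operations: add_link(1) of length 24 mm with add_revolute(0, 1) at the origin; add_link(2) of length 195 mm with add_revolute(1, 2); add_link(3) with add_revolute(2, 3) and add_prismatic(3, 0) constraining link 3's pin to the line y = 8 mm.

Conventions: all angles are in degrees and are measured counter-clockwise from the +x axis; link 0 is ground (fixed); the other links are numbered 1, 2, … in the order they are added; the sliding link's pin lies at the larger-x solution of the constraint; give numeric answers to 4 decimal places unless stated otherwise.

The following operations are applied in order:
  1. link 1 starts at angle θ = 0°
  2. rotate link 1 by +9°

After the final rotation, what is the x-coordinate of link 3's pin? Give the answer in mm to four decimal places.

geometry: r = 24 mm, L = 195 mm, e = 8 mm; θ starts at 0°
rotate link 1 by +9°: θ ← 0° +9° = 9°
crank pin P = (r cos θ, r sin θ) = (23.704520, 3.754427)
h = r sin θ − e = 3.754427 − 8 = -4.245573
x = r cos θ + √(L² − h²) = 23.704520 + 194.953777 = 218.658297

218.6583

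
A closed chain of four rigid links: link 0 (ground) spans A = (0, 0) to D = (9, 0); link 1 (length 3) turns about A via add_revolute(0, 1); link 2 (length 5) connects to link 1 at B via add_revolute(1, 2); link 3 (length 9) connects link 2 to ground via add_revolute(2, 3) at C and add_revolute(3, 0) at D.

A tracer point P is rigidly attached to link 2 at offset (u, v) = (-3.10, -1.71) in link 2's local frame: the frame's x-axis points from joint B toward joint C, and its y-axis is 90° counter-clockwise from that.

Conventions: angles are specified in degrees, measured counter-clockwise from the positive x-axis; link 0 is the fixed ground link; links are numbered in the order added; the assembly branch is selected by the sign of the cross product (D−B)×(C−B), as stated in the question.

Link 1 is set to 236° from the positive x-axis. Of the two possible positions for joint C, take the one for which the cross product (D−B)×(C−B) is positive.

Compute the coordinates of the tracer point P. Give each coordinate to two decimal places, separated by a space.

A=(0,0), D=(9.00,0)
B = A + 3.00·(cos236°, sin236°) = (-1.6776, -2.4871)
|BD| = 10.9634
circle(B,5.00) ∩ circle(D,9.00): a=2.9278, h=4.0532
  candidates: C₊=(0.2544,2.1246) cross=44.437; C₋=(2.0933,-5.7704) cross=-44.437
  branch + wants cross > 0 → take C=(0.2544,2.1246) (cross=44.437)
ex = (C−B)/|BC| = (0.3864,0.9223); ey = (-0.9223,0.3864)
P = B + -3.10·ex + -1.71·ey = (-1.2982,-6.0071)

-1.30 -6.01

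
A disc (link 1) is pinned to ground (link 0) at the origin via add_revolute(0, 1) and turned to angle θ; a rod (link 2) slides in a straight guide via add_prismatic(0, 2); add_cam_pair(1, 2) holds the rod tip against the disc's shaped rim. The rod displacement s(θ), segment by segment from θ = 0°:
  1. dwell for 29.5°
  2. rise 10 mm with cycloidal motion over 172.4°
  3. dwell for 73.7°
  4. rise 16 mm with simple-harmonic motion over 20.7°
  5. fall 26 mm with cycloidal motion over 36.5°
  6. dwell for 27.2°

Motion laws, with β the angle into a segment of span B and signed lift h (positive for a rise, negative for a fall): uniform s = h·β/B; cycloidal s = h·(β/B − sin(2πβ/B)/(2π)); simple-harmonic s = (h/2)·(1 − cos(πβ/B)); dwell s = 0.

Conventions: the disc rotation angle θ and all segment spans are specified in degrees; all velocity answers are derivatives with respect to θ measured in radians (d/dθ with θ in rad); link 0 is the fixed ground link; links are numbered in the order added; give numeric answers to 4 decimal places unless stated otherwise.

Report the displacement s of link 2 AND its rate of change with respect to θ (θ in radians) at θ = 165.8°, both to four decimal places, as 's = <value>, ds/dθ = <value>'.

segment 1 (0° to 29.5°, dwell): s unchanged at 0.0000
θ = 165.8° falls in segment 2 (29.5° to 201.9°, cycloidal, h = 10): β = 165.8 − 29.5 = 136.3°, B = 172.4°; Δs = 10·(0.7906 − sin(2π·0.7906)/(2π)) = 9.4461; s = 0.0000 + 9.4461 = 9.4461
velocity in seg [29.5°–201.9°] (cycloidal), θ in radians: β = 136.3° = 2.3789 rad, B = 172.4° = 3.0089 rad; ds/dθ = (h/B)(1 − cos(2πβ/B)) = (10/3.0089)(1 − cos(2π·0.7906)) = 2.484725 mm/rad

s = 9.4461, ds/dθ = 2.4847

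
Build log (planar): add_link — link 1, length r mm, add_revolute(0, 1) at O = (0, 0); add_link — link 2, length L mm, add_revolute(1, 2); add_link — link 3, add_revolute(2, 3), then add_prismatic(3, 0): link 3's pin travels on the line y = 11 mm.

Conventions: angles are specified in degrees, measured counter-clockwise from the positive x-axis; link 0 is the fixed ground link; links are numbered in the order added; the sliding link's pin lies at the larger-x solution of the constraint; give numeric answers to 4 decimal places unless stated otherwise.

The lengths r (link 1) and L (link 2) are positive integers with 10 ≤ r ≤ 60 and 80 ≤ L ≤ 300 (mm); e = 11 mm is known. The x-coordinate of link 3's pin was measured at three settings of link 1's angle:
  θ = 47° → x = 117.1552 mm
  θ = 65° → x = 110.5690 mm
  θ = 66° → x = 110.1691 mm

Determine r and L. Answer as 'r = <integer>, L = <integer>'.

constraint per measurement: (x − r cos θ)² + (r sin θ − e)² = L²
subtracting the θ₁ and θ₂ equations cancels the r² and L² terms:
r = (x₁² − x₂²) / (2[(x₁cos θ₁ + e sin θ₁) − (x₂cos θ₂ + e sin θ₂)]) = 23.9999 → r = 24
L² = (x₁ − r cos θ₁)² + (r sin θ₁ − e)² = 10201.0027 → L = 101.0000 → L = 101
check at θ₃=66°: x = 110.1691 (printed 110.1691) ✓

r = 24, L = 101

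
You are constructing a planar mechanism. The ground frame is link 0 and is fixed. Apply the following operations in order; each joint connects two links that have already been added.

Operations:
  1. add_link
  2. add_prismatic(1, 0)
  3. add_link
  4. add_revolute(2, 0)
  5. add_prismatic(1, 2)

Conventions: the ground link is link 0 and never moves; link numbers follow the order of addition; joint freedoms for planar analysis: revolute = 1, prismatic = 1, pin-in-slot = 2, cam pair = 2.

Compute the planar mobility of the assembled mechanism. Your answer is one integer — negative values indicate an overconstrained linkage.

L=1 J1=0 J2=0
add link → L=2 J1=0 J2=0
P@1,0 dof=1 J1 → L=2 J1=1 J2=0
add link → L=3 J1=1 J2=0
R@2,0 dof=1 J1 → L=3 J1=2 J2=0
P@1,2 dof=1 J1 → L=3 J1=3 J2=0
M=3(L−1)−2J1−J2=3·2−2·3−0=0

M = 0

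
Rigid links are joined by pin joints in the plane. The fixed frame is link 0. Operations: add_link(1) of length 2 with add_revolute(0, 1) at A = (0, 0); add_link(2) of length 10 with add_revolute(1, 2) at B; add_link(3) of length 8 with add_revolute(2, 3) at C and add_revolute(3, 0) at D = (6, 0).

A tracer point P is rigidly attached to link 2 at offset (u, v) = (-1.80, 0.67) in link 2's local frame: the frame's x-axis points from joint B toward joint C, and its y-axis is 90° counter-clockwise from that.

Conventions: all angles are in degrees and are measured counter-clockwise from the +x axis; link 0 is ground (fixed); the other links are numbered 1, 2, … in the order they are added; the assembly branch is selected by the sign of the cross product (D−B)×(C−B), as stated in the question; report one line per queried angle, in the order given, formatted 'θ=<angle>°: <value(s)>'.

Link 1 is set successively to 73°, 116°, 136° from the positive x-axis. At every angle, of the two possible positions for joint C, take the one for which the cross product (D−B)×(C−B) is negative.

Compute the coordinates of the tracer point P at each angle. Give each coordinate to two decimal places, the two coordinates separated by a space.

A=(0,0), D=(6.00,0)
θ=73°: B = A + 2.00·(cos73°, sin73°) = (0.5847, 1.9126)
θ=73°: |BD| = 5.7431
θ=73°: circle(B,10.00) ∩ circle(D,8.00): a=6.0057, h=7.9957
θ=73°:   candidates: C₊=(8.9105,7.4518) cross=45.920; C₋=(3.5849,-7.6267) cross=-45.920
θ=73°:   branch - wants cross < 0 → take C=(3.5849,-7.6267) (cross=-45.920)
θ=73°: ex = (C−B)/|BC| = (0.3000,-0.9539); ey = (0.9539,0.3000)
θ=73°: P = B + -1.80·ex + 0.67·ey = (0.6839,3.8307)
θ=116°: B = A + 2.00·(cos116°, sin116°) = (-0.8767, 1.7976)
θ=116°: |BD| = 7.1078
θ=116°: circle(B,10.00) ∩ circle(D,8.00): a=6.0863, h=7.9345
θ=116°:   candidates: C₊=(7.0184,7.9349) cross=56.397; C₋=(3.0051,-7.4182) cross=-56.397
θ=116°:   branch - wants cross < 0 → take C=(3.0051,-7.4182) (cross=-56.397)
θ=116°: ex = (C−B)/|BC| = (0.3882,-0.9216); ey = (0.9216,0.3882)
θ=116°: P = B + -1.80·ex + 0.67·ey = (-0.9580,3.7165)
θ=136°: B = A + 2.00·(cos136°, sin136°) = (-1.4387, 1.3893)
θ=136°: |BD| = 7.5673
θ=136°: circle(B,10.00) ∩ circle(D,8.00): a=6.1623, h=7.8757
θ=136°:   candidates: C₊=(6.0648,7.9997) cross=59.598; C₋=(3.1730,-7.4838) cross=-59.598
θ=136°:   branch - wants cross < 0 → take C=(3.1730,-7.4838) (cross=-59.598)
θ=136°: ex = (C−B)/|BC| = (0.4612,-0.8873); ey = (0.8873,0.4612)
θ=136°: P = B + -1.80·ex + 0.67·ey = (-1.6743,3.2955)

θ=73°: 0.68 3.83
θ=116°: -0.96 3.72
θ=136°: -1.67 3.30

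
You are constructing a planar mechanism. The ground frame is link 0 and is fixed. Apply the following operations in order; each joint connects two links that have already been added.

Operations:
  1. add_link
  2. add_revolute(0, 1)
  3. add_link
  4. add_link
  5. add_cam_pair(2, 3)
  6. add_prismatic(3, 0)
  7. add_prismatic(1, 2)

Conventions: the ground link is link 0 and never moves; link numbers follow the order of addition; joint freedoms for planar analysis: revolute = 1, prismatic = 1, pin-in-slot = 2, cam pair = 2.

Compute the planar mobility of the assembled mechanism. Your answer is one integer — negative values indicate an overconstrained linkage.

(L,J1,J2)=(1,0,0); link0 fixed
link1: (2,0,0)
R 0-1 [J1]: (2,1,0)
link2: (3,1,0)
link3: (4,1,0)
C 2-3 [J2]: (4,1,1)
P 3-0 [J1]: (4,2,1)
P 1-2 [J1]: (4,3,1)
Grübler: 3·3 − 2·3 − 1 = 2

M = 2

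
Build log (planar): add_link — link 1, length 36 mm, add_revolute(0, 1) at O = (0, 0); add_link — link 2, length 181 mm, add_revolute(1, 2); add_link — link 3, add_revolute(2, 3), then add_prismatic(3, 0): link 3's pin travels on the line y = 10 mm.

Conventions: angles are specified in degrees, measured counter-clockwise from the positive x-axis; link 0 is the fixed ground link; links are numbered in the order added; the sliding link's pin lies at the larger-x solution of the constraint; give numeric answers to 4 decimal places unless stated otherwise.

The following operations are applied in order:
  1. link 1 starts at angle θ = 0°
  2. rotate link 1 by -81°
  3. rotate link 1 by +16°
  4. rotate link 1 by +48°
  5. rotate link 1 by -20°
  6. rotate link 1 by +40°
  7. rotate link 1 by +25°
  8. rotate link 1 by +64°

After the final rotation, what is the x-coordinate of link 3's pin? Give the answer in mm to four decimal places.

geometry: r = 36 mm, L = 181 mm, e = 10 mm; θ starts at 0°
rotate link 1 by -81°: θ ← 0° -81° = -81°
rotate link 1 by +16°: θ ← -81° +16° = -65°
rotate link 1 by +48°: θ ← -65° +48° = -17°
rotate link 1 by -20°: θ ← -17° -20° = -37°
rotate link 1 by +40°: θ ← -37° +40° = 3°
rotate link 1 by +25°: θ ← 3° +25° = 28°
rotate link 1 by +64°: θ ← 28° +64° = 92°
crank pin P = (r cos θ, r sin θ) = (-1.256382, 35.978070)
h = r sin θ − e = 35.978070 − 10 = 25.978070
x = r cos θ + √(L² − h²) = -1.256382 + 179.126045 = 177.869663

177.8697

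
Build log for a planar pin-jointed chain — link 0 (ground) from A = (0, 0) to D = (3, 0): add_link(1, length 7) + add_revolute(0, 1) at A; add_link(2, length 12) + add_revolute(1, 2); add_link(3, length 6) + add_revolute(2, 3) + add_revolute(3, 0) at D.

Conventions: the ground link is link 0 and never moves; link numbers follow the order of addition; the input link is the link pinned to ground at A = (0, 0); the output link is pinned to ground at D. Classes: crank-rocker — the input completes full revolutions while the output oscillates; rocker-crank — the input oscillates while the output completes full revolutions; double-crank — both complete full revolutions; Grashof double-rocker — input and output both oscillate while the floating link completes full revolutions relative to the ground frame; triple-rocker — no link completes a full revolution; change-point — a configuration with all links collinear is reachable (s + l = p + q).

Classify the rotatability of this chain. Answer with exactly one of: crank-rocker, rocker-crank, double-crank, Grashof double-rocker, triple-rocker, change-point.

lengths: ground=3, input=7, coupler=12, output=6
sorted: s=3 (shortest), l=12 (longest), p+q=13
s + l = 15 vs p + q = 13
s + l > p + q → non-Grashof → no link fully rotates → triple-rocker

triple-rocker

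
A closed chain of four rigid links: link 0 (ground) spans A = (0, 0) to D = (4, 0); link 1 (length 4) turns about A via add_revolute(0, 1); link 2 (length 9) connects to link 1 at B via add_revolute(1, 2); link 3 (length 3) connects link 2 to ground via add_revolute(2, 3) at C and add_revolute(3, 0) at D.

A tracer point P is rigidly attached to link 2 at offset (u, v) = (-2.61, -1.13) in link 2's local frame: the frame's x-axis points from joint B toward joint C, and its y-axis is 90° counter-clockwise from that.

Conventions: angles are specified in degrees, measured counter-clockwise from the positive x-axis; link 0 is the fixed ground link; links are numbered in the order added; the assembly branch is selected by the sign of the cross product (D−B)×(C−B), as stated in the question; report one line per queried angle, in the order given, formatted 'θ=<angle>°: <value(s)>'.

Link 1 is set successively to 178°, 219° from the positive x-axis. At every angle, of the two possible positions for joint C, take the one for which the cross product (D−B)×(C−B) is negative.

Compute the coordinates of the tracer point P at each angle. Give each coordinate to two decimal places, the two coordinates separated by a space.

A=(0,0), D=(4.00,0)
θ=178°: B = A + 4.00·(cos178°, sin178°) = (-3.9976, 0.1396)
θ=178°: |BD| = 7.9988
θ=178°: circle(B,9.00) ∩ circle(D,3.00): a=8.5001, h=2.9578
θ=178°:   candidates: C₊=(4.5528,2.9486) cross=23.659; C₋=(4.4496,-2.9661) cross=-23.659
θ=178°:   branch - wants cross < 0 → take C=(4.4496,-2.9661) (cross=-23.659)
θ=178°: ex = (C−B)/|BC| = (0.9386,-0.3451); ey = (0.3451,0.9386)
θ=178°: P = B + -2.61·ex + -1.13·ey = (-6.8372,-0.0203)
θ=219°: B = A + 4.00·(cos219°, sin219°) = (-3.1086, -2.5173)
θ=219°: |BD| = 7.5411
θ=219°: circle(B,9.00) ∩ circle(D,3.00): a=8.5444, h=2.8273
θ=219°:   candidates: C₊=(4.0019,3.0000) cross=21.321; C₋=(5.8895,-2.3302) cross=-21.321
θ=219°:   branch - wants cross < 0 → take C=(5.8895,-2.3302) (cross=-21.321)
θ=219°: ex = (C−B)/|BC| = (0.9998,0.0208); ey = (-0.0208,0.9998)
θ=219°: P = B + -2.61·ex + -1.13·ey = (-5.6945,-3.7013)

θ=178°: -6.84 -0.02
θ=219°: -5.69 -3.70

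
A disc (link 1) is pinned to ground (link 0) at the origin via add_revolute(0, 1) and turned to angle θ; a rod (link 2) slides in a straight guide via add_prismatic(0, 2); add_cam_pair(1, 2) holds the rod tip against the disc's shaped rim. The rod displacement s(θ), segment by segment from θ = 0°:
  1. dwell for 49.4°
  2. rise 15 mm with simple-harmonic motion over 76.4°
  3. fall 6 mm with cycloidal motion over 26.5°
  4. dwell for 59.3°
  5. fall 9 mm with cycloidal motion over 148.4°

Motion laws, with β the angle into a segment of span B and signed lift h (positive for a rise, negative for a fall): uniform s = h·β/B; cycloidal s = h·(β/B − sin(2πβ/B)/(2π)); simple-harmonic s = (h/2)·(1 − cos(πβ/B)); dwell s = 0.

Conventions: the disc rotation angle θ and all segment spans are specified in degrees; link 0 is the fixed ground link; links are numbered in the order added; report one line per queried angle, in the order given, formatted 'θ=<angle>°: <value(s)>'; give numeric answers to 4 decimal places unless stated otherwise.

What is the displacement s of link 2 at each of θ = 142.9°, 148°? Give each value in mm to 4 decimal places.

segment 1 (0° to 49.4°, dwell): s unchanged at 0.0000
segment 2 (49.4° to 125.8°, simple-harmonic, h = 15) is passed completely: s = 0.0000 + (15) = 15.0000
θ = 142.9° falls in segment 3 (125.8° to 152.3°, cycloidal, h = -6): β = 142.9 − 125.8 = 17.1°, B = 26.5°; Δs = -6·(0.6453 − sin(2π·0.6453)/(2π)) = -4.6273; s = 15.0000 − 4.6273 = 10.3727
θ = 148° falls in segment 3 (125.8° to 152.3°, cycloidal, h = -6): β = 148 − 125.8 = 22.2°, B = 26.5°; Δs = -6·(0.8377 − sin(2π·0.8377)/(2π)) = -5.8399; s = 15.0000 − 5.8399 = 9.1601

θ=142.9°: 10.3727
θ=148°: 9.1601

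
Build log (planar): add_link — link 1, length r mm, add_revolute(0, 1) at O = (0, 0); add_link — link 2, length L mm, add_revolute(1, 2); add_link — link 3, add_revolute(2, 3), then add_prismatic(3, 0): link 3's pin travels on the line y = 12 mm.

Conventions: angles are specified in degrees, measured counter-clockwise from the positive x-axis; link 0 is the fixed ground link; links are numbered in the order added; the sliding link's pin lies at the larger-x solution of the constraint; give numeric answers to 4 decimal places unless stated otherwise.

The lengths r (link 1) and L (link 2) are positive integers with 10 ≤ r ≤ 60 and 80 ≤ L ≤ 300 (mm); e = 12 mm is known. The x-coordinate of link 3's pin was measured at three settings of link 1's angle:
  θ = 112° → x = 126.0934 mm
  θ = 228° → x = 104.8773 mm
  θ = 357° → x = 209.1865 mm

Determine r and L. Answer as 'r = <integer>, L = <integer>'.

constraint per measurement: (x − r cos θ)² + (r sin θ − e)² = L²
subtracting the θ₁ and θ₂ equations cancels the r² and L² terms:
r = (x₁² − x₂²) / (2[(x₁cos θ₁ + e sin θ₁) − (x₂cos θ₂ + e sin θ₂)]) = 56.9999 → r = 57
L² = (x₁ − r cos θ₁)² + (r sin θ₁ − e)² = 23408.9958 → L = 153.0000 → L = 153
check at θ₃=357°: x = 209.1865 (printed 209.1865) ✓

r = 57, L = 153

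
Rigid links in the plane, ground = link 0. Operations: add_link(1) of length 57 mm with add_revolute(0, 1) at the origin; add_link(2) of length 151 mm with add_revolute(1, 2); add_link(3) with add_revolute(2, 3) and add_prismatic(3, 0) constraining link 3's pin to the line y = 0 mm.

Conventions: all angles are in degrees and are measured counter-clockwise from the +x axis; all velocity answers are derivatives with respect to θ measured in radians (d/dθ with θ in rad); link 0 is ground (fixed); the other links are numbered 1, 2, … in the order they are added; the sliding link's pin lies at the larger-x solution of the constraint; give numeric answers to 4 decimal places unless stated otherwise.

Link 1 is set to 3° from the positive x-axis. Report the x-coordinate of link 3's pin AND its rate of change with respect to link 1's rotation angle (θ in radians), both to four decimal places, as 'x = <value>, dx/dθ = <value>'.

geometry: r = 57 mm, L = 151 mm, e = 0 mm
crank pin P = (r cos θ, r sin θ) = (56.921883, 2.983150)
h = r sin θ − e = 2.983150 − 0 = 2.983150
x = r cos θ + √(L² − h²) = 56.921883 + 150.970530 = 207.892413
dx/dθ = −r sin θ − h·r cos θ/√(L² − h²) (θ in radians; h = 2.983150) = -4.107915

x = 207.8924, dx/dθ = -4.1079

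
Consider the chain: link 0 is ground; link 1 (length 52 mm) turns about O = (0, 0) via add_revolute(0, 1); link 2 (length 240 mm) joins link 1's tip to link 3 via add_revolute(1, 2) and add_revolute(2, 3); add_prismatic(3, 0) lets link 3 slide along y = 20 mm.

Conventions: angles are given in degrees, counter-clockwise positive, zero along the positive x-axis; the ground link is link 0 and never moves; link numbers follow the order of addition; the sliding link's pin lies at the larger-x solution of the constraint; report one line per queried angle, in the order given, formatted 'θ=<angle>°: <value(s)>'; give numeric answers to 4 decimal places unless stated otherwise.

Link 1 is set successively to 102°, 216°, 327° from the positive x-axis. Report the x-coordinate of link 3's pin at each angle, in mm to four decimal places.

geometry: r = 52 mm, L = 240 mm, e = 20 mm
θ=102°: crank pin P = (r cos θ, r sin θ) = (-10.811408, 50.863675)
θ=102°: h = r sin θ − e = 50.863675 − 20 = 30.863675
θ=102°: x = r cos θ + √(L² − h²) = -10.811408 + 238.007213 = 227.195805
θ=216°: crank pin P = (r cos θ, r sin θ) = (-42.068884, -30.564833)
θ=216°: h = r sin θ − e = -30.564833 − 20 = -50.564833
θ=216°: x = r cos θ + √(L² − h²) = -42.068884 + 234.612868 = 192.543984
θ=327°: crank pin P = (r cos θ, r sin θ) = (43.610870, -28.321230)
θ=327°: h = r sin θ − e = -28.321230 − 20 = -48.321230
θ=327°: x = r cos θ + √(L² − h²) = 43.610870 + 235.085216 = 278.696085

θ=102°: 227.1958
θ=216°: 192.5440
θ=327°: 278.6961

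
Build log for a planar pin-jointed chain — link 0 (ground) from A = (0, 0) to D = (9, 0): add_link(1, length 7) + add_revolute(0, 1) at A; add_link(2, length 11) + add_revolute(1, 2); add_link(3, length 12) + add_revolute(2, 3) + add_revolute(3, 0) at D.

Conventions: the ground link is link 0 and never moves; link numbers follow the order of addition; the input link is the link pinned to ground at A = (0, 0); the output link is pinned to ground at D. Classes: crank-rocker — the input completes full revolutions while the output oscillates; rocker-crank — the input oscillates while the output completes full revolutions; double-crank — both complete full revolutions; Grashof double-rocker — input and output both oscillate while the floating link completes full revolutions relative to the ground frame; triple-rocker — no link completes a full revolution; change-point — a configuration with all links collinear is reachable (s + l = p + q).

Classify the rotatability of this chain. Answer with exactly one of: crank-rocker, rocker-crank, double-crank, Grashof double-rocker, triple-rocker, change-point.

lengths: ground=9, input=7, coupler=11, output=12
sorted: s=7 (shortest), l=12 (longest), p+q=20
s + l = 19 vs p + q = 20
s + l < p + q (Grashof) with shortest = input link → crank-rocker

crank-rocker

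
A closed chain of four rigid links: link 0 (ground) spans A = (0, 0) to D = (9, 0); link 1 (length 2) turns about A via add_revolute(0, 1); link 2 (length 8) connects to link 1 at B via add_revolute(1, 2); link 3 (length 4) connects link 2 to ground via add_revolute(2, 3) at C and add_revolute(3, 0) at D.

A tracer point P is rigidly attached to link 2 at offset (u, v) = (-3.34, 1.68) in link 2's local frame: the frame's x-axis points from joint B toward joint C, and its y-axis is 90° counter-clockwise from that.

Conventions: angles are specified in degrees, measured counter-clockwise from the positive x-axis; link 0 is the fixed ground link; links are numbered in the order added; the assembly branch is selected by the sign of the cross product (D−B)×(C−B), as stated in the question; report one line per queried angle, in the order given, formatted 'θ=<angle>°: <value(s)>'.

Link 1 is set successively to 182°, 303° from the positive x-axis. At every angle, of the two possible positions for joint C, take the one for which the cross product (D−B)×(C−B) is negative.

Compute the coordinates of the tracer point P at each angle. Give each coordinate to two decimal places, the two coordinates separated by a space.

A=(0,0), D=(9.00,0)
θ=182°: B = A + 2.00·(cos182°, sin182°) = (-1.9988, -0.0698)
θ=182°: |BD| = 10.9990
θ=182°: circle(B,8.00) ∩ circle(D,4.00): a=7.6815, h=2.2348
θ=182°:   candidates: C₊=(5.6684,2.2137) cross=24.580; C₋=(5.6968,-2.2558) cross=-24.580
θ=182°:   branch - wants cross < 0 → take C=(5.6968,-2.2558) (cross=-24.580)
θ=182°: ex = (C−B)/|BC| = (0.9619,-0.2732); ey = (0.2732,0.9619)
θ=182°: P = B + -3.34·ex + 1.68·ey = (-4.7526,2.4589)
θ=303°: B = A + 2.00·(cos303°, sin303°) = (1.0893, -1.6773)
θ=303°: |BD| = 8.0866
θ=303°: circle(B,8.00) ∩ circle(D,4.00): a=7.0112, h=3.8527
θ=303°:   candidates: C₊=(7.1488,3.5459) cross=31.155; C₋=(8.7471,-3.9920) cross=-31.155
θ=303°:   branch - wants cross < 0 → take C=(8.7471,-3.9920) (cross=-31.155)
θ=303°: ex = (C−B)/|BC| = (0.9572,-0.2893); ey = (0.2893,0.9572)
θ=303°: P = B + -3.34·ex + 1.68·ey = (-1.6218,0.8972)

θ=182°: -4.75 2.46
θ=303°: -1.62 0.90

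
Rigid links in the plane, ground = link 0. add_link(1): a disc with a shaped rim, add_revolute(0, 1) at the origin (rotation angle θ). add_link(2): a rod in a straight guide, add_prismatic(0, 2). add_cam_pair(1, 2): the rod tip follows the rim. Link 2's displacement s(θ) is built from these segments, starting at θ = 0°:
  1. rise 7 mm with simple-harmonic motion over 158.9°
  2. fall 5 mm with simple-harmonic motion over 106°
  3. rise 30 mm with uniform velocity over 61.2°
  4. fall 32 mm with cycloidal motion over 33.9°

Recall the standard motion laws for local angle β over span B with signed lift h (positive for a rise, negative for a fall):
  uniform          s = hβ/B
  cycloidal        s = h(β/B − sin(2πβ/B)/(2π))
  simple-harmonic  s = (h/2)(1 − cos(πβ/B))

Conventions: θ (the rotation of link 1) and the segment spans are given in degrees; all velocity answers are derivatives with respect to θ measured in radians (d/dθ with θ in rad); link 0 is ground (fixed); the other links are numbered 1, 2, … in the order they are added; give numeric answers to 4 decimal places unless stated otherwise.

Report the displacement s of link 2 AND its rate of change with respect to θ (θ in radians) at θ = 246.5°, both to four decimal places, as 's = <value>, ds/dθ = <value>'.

segment 1 (0° to 158.9°, simple-harmonic, h = 7) is passed completely: s = 0.0000 + (7) = 7.0000
θ = 246.5° falls in segment 2 (158.9° to 264.9°, simple-harmonic, h = -5): β = 246.5 − 158.9 = 87.6°, B = 106°; Δs = -5/2·(1 − cos(π·0.8264)) = -4.6374; s = 7.0000 − 4.6374 = 2.3626
velocity in seg [158.9°–264.9°] (simple-harmonic), θ in radians: β = 87.6° = 1.5289 rad, B = 106° = 1.8500 rad; ds/dθ = (πh/(2B)) sin(πβ/B) = (π·(-5)/(2·1.8500)) sin(π·0.8264) = -2.202041 mm/rad

s = 2.3626, ds/dθ = -2.2020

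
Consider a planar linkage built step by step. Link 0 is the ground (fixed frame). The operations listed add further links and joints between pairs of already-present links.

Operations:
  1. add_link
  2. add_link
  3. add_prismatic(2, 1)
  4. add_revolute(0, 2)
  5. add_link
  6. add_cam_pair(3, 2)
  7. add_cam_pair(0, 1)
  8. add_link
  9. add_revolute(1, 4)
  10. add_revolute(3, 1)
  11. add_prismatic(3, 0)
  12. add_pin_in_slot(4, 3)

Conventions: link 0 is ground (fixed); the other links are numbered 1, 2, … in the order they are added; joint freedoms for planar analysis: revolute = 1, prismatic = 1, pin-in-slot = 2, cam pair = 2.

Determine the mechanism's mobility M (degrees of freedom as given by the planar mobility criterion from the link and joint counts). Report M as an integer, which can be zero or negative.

(L,J1,J2)=(1,0,0); link0 fixed
link1: (2,0,0)
link2: (3,0,0)
P 2-1 [J1]: (3,1,0)
R 0-2 [J1]: (3,2,0)
link3: (4,2,0)
C 3-2 [J2]: (4,2,1)
C 0-1 [J2]: (4,2,2)
link4: (5,2,2)
R 1-4 [J1]: (5,3,2)
R 3-1 [J1]: (5,4,2)
P 3-0 [J1]: (5,5,2)
PS 4-3 [J2]: (5,5,3)
Grübler: 3·4 − 2·5 − 3 = -1

M = -1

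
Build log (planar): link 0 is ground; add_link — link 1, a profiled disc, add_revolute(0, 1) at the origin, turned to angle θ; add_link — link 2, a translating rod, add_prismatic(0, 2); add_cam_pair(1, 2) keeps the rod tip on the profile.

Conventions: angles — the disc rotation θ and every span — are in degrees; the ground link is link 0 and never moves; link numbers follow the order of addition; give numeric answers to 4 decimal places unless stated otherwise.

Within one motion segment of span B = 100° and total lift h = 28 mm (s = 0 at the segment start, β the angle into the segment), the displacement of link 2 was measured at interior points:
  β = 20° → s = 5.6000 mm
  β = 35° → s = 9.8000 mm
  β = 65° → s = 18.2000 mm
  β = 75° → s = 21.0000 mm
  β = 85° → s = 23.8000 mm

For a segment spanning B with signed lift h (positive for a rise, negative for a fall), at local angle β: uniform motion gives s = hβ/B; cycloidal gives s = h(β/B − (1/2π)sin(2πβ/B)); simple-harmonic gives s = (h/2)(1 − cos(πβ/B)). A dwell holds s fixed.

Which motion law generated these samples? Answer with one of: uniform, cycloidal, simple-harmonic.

candidates at β/B = r: uniform s = h·r (linear in β); cycloidal s = h·(r − sin(2πr)/(2π)); simple-harmonic s = (h/2)(1 − cos(πr))
β=20°: printed 5.6000 | uniform 5.6000, cycloidal 1.3618, simple-harmonic 2.6738
β=35°: printed 9.8000 | uniform 9.8000, cycloidal 6.1947, simple-harmonic 7.6441
β=65°: printed 18.2000 | uniform 18.2000, cycloidal 21.8053, simple-harmonic 20.3559
β=75°: printed 21.0000 | uniform 21.0000, cycloidal 25.4563, simple-harmonic 23.8995
β=85°: printed 23.8000 | uniform 23.8000, cycloidal 27.4053, simple-harmonic 26.4741
only one law matches every sample → uniform

uniform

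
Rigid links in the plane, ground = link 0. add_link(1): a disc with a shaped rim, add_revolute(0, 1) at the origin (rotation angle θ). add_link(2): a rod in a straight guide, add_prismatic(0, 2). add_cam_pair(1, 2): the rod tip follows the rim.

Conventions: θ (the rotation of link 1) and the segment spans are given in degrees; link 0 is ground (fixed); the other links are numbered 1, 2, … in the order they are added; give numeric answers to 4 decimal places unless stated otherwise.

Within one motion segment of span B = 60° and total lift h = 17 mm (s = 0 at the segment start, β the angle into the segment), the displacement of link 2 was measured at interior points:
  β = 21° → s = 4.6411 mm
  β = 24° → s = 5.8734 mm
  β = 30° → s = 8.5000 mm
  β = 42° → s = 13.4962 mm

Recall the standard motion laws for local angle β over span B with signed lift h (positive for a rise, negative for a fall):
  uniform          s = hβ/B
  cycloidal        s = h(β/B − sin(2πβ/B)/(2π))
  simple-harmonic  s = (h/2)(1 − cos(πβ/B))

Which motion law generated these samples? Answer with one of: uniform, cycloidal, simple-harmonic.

candidates at β/B = r: uniform s = h·r (linear in β); cycloidal s = h·(r − sin(2πr)/(2π)); simple-harmonic s = (h/2)(1 − cos(πr))
β=21°: printed 4.6411 | uniform 5.9500, cycloidal 3.7611, simple-harmonic 4.6411
β=24°: printed 5.8734 | uniform 6.8000, cycloidal 5.2097, simple-harmonic 5.8734
β=30°: printed 8.5000 | uniform 8.5000, cycloidal 8.5000, simple-harmonic 8.5000
β=42°: printed 13.4962 | uniform 11.9000, cycloidal 14.4732, simple-harmonic 13.4962
only one law matches every sample → simple-harmonic

simple-harmonic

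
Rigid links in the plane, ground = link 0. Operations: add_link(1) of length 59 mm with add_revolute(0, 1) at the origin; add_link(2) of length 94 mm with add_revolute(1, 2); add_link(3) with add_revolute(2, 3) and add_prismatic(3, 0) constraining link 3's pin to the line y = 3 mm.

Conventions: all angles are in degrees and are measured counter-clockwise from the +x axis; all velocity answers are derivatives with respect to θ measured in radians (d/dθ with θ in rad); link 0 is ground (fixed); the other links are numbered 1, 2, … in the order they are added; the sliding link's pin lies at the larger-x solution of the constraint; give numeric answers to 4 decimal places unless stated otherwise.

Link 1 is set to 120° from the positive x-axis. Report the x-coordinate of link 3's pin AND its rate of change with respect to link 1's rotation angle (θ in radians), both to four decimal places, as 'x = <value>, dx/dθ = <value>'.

geometry: r = 59 mm, L = 94 mm, e = 3 mm
crank pin P = (r cos θ, r sin θ) = (-29.500000, 51.095499)
h = r sin θ − e = 51.095499 − 3 = 48.095499
x = r cos θ + √(L² − h²) = -29.500000 + 80.763996 = 51.263996
dx/dθ = −r sin θ − h·r cos θ/√(L² − h²) (θ in radians; h = 48.095499) = -33.528052

x = 51.2640, dx/dθ = -33.5281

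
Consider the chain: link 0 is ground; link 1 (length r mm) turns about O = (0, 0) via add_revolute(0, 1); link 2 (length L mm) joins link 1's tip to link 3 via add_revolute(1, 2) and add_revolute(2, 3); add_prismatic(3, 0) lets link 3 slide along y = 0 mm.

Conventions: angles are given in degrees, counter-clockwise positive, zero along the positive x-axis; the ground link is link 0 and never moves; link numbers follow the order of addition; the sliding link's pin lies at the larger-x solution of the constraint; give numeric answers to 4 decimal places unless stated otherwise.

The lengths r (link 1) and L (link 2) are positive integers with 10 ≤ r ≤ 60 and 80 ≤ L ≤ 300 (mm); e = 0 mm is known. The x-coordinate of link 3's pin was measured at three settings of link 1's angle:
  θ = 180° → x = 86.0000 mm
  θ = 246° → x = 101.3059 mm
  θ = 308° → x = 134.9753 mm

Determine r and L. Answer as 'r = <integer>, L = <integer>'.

constraint per measurement: (x − r cos θ)² + (r sin θ − e)² = L²
subtracting the θ₁ and θ₂ equations cancels the r² and L² terms:
r = (x₁² − x₂²) / (2[(x₁cos θ₁ + e sin θ₁) − (x₂cos θ₂ + e sin θ₂)]) = 31.9999 → r = 32
L² = (x₁ − r cos θ₁)² + (r sin θ₁ − e)² = 13924.0000 → L = 118.0000 → L = 118
check at θ₃=308°: x = 134.9753 (printed 134.9753) ✓

r = 32, L = 118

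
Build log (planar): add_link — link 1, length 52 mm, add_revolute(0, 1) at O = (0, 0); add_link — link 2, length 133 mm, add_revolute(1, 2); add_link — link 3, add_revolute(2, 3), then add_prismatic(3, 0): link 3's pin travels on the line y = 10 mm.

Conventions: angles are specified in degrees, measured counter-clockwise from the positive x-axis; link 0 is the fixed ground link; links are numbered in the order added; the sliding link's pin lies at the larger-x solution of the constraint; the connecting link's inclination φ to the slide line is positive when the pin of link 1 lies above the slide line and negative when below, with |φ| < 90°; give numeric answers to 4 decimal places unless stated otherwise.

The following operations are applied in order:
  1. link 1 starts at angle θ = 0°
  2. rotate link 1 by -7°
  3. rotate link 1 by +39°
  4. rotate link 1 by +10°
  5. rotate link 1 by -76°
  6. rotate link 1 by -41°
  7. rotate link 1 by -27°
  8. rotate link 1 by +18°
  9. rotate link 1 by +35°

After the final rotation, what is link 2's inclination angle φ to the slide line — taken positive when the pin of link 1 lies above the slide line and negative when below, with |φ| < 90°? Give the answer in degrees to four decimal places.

geometry: r = 52 mm, L = 133 mm, e = 10 mm; θ starts at 0°
rotate link 1 by -7°: θ ← 0° -7° = -7°
rotate link 1 by +39°: θ ← -7° +39° = 32°
rotate link 1 by +10°: θ ← 32° +10° = 42°
rotate link 1 by -76°: θ ← 42° -76° = -34°
rotate link 1 by -41°: θ ← -34° -41° = -75°
rotate link 1 by -27°: θ ← -75° -27° = -102°
rotate link 1 by +18°: θ ← -102° +18° = -84°
rotate link 1 by +35°: θ ← -84° +35° = -49°
h = r sin θ − e = -39.244898 − 10 = -49.244898
sin φ = h / L = -49.244898 / 133 = -0.37026239
φ = arcsin(-0.37026239) = -21.731801°

-21.7318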